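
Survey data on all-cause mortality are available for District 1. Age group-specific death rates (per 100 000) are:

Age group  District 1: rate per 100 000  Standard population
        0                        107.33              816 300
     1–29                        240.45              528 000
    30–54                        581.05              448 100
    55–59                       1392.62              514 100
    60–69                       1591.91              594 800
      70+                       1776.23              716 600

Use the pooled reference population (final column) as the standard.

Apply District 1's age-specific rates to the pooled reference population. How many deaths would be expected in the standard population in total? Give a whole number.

Expected deaths = Σ (standard pop × age-specific rate ÷ 100 000)
= 816 300×107.33/100 000 + 528 000×240.45/100 000 + 448 100×581.05/100 000 + 514 100×1392.62/100 000 + 594 800×1591.91/100 000 + 716 600×1776.23/100 000
= 876.13 + 1269.58 + 2603.69 + 7159.46 + 9468.68 + 12728.46 = 34106.00.

34106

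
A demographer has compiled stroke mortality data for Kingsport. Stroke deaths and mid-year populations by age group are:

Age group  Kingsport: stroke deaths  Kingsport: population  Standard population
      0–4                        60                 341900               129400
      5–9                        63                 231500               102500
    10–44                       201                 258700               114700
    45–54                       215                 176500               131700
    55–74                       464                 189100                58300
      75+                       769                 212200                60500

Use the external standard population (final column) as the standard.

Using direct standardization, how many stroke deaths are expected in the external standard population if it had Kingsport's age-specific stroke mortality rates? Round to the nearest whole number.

662

Age-specific rates per 100000 for Kingsport: 17.55, 27.21, 77.70, 121.81, 245.37, 362.39.
Expected stroke deaths = Σ (standard pop × age-specific rate ÷ 100000)
= 129400×17.55/100000 + 102500×27.21/100000 + 114700×77.70/100000 + 131700×121.81/100000 + 58300×245.37/100000 + 60500×362.39/100000
= 22.71 + 27.89 + 89.12 + 160.43 + 143.05 + 219.25 = 662.45.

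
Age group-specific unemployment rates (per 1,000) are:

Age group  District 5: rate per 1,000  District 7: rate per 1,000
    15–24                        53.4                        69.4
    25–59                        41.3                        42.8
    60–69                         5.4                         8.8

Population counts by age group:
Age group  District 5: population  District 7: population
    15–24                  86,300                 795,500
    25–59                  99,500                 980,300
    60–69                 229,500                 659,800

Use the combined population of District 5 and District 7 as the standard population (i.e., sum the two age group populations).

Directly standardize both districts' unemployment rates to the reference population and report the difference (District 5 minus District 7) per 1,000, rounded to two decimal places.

Combined standard total = 2,850,900; weights = 0.3093, 0.3788, 0.3119.
District 5: 0.3093×53.4 + 0.3788×41.3 + 0.3119×5.4 = 33.8441 per 1,000.
District 7: 0.3093×69.4 + 0.3788×42.8 + 0.3119×8.8 = 40.4217 per 1,000.
Difference = 33.8441 − 40.4217 = -6.5776.

-6.58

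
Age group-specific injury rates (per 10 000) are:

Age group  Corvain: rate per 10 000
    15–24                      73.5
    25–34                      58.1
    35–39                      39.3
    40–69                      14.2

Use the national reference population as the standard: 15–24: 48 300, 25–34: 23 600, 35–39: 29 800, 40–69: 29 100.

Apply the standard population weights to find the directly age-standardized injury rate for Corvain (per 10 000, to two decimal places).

Standard total = 130 800; weights = 0.3693, 0.1804, 0.2278, 0.2225.
Standardized rate: 0.3693×73.5 + 0.1804×58.1 + 0.2278×39.3 + 0.2225×14.2 = 49.7368 per 10 000.

49.74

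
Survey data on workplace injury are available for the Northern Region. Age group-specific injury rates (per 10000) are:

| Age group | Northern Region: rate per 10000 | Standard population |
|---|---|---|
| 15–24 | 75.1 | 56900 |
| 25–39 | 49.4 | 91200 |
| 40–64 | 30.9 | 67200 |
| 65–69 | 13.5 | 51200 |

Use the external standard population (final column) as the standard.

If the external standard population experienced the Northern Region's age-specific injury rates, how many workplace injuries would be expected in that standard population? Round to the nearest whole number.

1155

Expected workplace injuries = Σ (standard pop × age-specific rate ÷ 10000)
= 56900×75.1/10000 + 91200×49.4/10000 + 67200×30.9/10000 + 51200×13.5/10000
= 427.32 + 450.53 + 207.65 + 69.12 = 1154.62.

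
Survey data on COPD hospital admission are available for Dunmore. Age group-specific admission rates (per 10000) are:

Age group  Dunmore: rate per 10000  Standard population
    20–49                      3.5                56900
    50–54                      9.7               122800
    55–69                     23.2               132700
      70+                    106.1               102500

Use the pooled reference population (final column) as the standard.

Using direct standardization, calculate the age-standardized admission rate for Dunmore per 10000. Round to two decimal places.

Standard total = 414900; weights = 0.1371, 0.2960, 0.3198, 0.2470.
Standardized rate: 0.1371×3.5 + 0.2960×9.7 + 0.3198×23.2 + 0.2470×106.1 = 36.9829 per 10000.

36.98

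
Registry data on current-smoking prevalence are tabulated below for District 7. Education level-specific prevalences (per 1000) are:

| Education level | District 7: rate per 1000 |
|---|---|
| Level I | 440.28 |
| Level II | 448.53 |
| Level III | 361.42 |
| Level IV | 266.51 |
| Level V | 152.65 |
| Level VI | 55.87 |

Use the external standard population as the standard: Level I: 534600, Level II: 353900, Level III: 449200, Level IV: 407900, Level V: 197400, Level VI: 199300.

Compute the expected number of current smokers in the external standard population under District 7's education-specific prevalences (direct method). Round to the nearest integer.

Expected current smokers = Σ (standard pop × education-specific rate ÷ 1000)
= 534600×440.28/1000 + 353900×448.53/1000 + 449200×361.42/1000 + 407900×266.51/1000 + 197400×152.65/1000 + 199300×55.87/1000
= 235373.69 + 158734.77 + 162349.86 + 108709.43 + 30133.11 + 11134.89 = 706435.75.

706436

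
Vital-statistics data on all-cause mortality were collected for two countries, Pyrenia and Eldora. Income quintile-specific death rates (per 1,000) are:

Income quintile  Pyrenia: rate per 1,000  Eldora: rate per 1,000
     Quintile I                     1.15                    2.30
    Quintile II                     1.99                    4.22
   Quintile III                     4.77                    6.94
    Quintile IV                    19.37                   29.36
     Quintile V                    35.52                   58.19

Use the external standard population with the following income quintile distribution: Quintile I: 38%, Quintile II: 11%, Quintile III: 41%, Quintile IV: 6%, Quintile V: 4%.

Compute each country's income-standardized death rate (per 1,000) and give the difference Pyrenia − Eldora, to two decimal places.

-3.08

Standard weights: 0.38, 0.11, 0.41, 0.06, 0.04.
Pyrenia: 0.3800×1.15 + 0.1100×1.99 + 0.4100×4.77 + 0.0600×19.37 + 0.0400×35.52 = 5.1946 per 1,000.
Eldora: 0.3800×2.30 + 0.1100×4.22 + 0.4100×6.94 + 0.0600×29.36 + 0.0400×58.19 = 8.2728 per 1,000.
Difference = 5.1946 − 8.2728 = -3.0782.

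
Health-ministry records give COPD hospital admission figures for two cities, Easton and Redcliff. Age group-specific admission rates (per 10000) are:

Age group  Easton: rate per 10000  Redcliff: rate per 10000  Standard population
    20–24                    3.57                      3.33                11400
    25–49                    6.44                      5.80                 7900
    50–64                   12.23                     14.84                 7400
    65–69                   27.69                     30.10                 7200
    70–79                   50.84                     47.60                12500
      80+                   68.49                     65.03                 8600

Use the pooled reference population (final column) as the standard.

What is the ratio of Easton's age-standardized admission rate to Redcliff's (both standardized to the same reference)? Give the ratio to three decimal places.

Standard total = 55000; weights = 0.2073, 0.1436, 0.1345, 0.1309, 0.2273, 0.1564.
Easton: 0.2073×3.57 + 0.1436×6.44 + 0.1345×12.23 + 0.1309×27.69 + 0.2273×50.84 + 0.1564×68.49 = 29.1992 per 10000.
Redcliff: 0.2073×3.33 + 0.1436×5.80 + 0.1345×14.84 + 0.1309×30.10 + 0.2273×47.60 + 0.1564×65.03 = 28.4468 per 10000.
Ratio = 29.1992 ÷ 28.4468 = 1.02645.

1.026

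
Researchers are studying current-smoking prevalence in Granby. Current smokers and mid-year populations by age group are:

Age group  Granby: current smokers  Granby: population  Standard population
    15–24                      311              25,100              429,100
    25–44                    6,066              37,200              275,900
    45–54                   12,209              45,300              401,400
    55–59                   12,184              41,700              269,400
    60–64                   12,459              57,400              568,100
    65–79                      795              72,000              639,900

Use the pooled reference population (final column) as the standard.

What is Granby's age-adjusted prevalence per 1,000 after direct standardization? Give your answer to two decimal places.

142.26

Age-specific rates per 1,000 for Granby: 12.390, 163.065, 269.514, 292.182, 217.056, 11.042.
Standard total = 2,583,800; weights = 0.1661, 0.1068, 0.1554, 0.1043, 0.2199, 0.2477.
Standardized rate: 0.1661×12.390 + 0.1068×163.065 + 0.1554×269.514 + 0.1043×292.182 + 0.2199×217.056 + 0.2477×11.042 = 142.2626 per 1,000.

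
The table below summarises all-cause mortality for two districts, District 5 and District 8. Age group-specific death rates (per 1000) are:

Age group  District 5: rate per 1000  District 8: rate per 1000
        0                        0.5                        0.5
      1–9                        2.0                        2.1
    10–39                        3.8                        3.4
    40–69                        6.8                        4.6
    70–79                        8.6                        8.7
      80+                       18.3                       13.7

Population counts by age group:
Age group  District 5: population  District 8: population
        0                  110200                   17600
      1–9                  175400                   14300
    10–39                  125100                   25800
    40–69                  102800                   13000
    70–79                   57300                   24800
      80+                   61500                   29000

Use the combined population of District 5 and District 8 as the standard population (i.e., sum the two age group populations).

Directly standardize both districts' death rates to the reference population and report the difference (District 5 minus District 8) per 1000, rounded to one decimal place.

Combined standard total = 756800; weights = 0.1689, 0.2507, 0.1994, 0.1530, 0.1085, 0.1196.
District 5: 0.1689×0.5 + 0.2507×2.0 + 0.1994×3.8 + 0.1530×6.8 + 0.1085×8.6 + 0.1196×18.3 = 5.5052 per 1000.
District 8: 0.1689×0.5 + 0.2507×2.1 + 0.1994×3.4 + 0.1530×4.6 + 0.1085×8.7 + 0.1196×13.7 = 4.5747 per 1000.
Difference = 5.5052 − 4.5747 = 0.9305.

0.9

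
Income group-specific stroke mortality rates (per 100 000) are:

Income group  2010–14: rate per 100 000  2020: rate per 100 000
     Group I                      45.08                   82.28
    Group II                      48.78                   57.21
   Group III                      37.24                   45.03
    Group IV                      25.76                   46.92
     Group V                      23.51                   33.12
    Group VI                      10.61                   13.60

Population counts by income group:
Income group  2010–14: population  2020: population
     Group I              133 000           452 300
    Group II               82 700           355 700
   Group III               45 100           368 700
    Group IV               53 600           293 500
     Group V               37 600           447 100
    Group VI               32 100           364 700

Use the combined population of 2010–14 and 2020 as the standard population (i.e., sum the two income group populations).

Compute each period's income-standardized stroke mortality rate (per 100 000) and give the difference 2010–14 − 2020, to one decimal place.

Combined standard total = 2 666 100; weights = 0.2195, 0.1644, 0.1552, 0.1302, 0.1818, 0.1488.
2010–14: 0.2195×45.08 + 0.1644×48.78 + 0.1552×37.24 + 0.1302×25.76 + 0.1818×23.51 + 0.1488×10.61 = 32.9046 per 100 000.
2020: 0.2195×82.28 + 0.1644×57.21 + 0.1552×45.03 + 0.1302×46.92 + 0.1818×33.12 + 0.1488×13.60 = 48.6135 per 100 000.
Difference = 32.9046 − 48.6135 = -15.7089.

-15.7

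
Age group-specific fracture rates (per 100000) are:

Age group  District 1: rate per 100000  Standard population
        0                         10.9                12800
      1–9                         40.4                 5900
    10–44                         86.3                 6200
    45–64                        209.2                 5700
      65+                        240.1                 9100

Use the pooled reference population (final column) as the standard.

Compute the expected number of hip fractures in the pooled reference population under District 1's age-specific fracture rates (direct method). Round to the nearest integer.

Expected hip fractures = Σ (standard pop × age-specific rate ÷ 100000)
= 12800×10.9/100000 + 5900×40.4/100000 + 6200×86.3/100000 + 5700×209.2/100000 + 9100×240.1/100000
= 1.40 + 2.38 + 5.35 + 11.92 + 21.85 = 42.90.

43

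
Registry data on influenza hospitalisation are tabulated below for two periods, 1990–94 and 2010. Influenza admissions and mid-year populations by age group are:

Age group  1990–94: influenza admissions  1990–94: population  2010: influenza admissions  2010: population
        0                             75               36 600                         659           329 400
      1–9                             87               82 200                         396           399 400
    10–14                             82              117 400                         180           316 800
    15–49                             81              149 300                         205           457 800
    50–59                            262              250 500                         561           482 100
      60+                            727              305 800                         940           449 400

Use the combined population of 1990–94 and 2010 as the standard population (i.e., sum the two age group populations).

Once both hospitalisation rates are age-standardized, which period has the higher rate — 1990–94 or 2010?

1990–94

Age-specific rates per 100 000 for 1990–94: 204.92, 105.84, 69.85, 54.25, 104.59, 237.74.
For 2010: 200.06, 99.15, 56.82, 44.78, 116.37, 209.17.
Combined standard total = 3 376 700; weights = 0.1084, 0.1426, 0.1286, 0.1798, 0.2170, 0.2237.
1990–94: 0.1084×204.92 + 0.1426×105.84 + 0.1286×69.85 + 0.1798×54.25 + 0.2170×104.59 + 0.2237×237.74 = 131.9037 per 100 000.
2010: 0.1084×200.06 + 0.1426×99.15 + 0.1286×56.82 + 0.1798×44.78 + 0.2170×116.37 + 0.2237×209.17 = 123.2095 per 100 000.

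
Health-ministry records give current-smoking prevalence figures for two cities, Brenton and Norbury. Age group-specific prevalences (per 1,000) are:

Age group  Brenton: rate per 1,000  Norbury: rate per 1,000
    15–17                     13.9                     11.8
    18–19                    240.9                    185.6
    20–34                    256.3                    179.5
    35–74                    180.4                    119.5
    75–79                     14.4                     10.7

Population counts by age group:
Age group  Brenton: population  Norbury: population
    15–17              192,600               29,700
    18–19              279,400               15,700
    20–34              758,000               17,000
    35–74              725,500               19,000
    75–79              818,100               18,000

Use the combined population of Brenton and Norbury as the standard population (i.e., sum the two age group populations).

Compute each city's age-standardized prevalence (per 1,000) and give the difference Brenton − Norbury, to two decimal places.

43.42

Combined standard total = 2,873,000; weights = 0.0774, 0.1027, 0.2698, 0.2591, 0.2910.
Brenton: 0.0774×13.9 + 0.1027×240.9 + 0.2698×256.3 + 0.2591×180.4 + 0.2910×14.4 = 145.8962 per 1,000.
Norbury: 0.0774×11.8 + 0.1027×185.6 + 0.2698×179.5 + 0.2591×119.5 + 0.2910×10.7 = 102.4783 per 1,000.
Difference = 145.8962 − 102.4783 = 43.4178.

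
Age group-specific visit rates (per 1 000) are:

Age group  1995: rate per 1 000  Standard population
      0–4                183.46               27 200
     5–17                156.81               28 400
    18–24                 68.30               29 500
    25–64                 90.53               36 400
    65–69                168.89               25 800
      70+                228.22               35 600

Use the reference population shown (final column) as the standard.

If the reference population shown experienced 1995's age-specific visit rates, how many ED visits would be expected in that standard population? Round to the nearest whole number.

27236

Expected ED visits = Σ (standard pop × age-specific rate ÷ 1 000)
= 27 200×183.46/1 000 + 28 400×156.81/1 000 + 29 500×68.30/1 000 + 36 400×90.53/1 000 + 25 800×168.89/1 000 + 35 600×228.22/1 000
= 4990.11 + 4453.40 + 2014.85 + 3295.29 + 4357.36 + 8124.63 = 27235.65.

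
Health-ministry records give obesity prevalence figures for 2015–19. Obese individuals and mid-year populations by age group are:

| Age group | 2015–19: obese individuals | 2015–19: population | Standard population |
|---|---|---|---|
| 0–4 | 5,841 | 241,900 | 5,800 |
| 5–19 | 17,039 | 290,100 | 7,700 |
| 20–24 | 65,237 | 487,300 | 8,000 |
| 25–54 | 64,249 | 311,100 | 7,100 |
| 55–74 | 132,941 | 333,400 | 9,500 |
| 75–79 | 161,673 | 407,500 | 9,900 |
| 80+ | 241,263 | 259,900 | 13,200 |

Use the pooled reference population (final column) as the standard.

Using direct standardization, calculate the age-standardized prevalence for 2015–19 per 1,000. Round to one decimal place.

377.4

Age-specific rates per 1,000 for 2015–19: 24.146, 58.735, 133.874, 206.522, 398.743, 396.744, 928.292.
Standard total = 61,200; weights = 0.0948, 0.1258, 0.1307, 0.1160, 0.1552, 0.1618, 0.2157.
Standardized rate: 0.0948×24.146 + 0.1258×58.735 + 0.1307×133.874 + 0.1160×206.522 + 0.1552×398.743 + 0.1618×396.744 + 0.2157×928.292 = 377.4327 per 1,000.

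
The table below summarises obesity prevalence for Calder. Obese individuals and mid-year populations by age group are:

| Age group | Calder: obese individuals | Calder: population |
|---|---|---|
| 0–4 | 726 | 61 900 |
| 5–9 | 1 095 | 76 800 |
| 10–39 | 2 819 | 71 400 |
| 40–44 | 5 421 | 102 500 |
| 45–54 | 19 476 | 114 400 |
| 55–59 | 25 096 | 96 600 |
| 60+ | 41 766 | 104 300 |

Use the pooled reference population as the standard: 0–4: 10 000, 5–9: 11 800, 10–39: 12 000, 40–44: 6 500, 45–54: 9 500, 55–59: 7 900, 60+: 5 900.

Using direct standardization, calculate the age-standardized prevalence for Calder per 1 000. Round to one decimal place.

Age-specific rates per 1 000 for Calder: 11.729, 14.258, 39.482, 52.888, 170.245, 259.793, 400.441.
Standard total = 63 600; weights = 0.1572, 0.1855, 0.1887, 0.1022, 0.1494, 0.1242, 0.0928.
Standardized rate: 0.1572×11.729 + 0.1855×14.258 + 0.1887×39.482 + 0.1022×52.888 + 0.1494×170.245 + 0.1242×259.793 + 0.0928×400.441 = 112.1914 per 1 000.

112.2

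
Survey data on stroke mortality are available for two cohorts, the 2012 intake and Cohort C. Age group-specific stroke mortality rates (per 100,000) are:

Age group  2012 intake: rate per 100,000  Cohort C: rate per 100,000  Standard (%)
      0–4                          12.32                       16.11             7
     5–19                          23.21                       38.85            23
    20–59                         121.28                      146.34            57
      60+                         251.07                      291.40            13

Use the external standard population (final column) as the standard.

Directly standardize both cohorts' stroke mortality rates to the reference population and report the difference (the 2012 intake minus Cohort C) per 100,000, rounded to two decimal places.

-23.39

Standard weights: 0.07, 0.23, 0.57, 0.13.
The 2012 intake: 0.0700×12.32 + 0.2300×23.21 + 0.5700×121.28 + 0.1300×251.07 = 107.9694 per 100,000.
Cohort C: 0.0700×16.11 + 0.2300×38.85 + 0.5700×146.34 + 0.1300×291.40 = 131.3590 per 100,000.
Difference = 107.9694 − 131.3590 = -23.3896.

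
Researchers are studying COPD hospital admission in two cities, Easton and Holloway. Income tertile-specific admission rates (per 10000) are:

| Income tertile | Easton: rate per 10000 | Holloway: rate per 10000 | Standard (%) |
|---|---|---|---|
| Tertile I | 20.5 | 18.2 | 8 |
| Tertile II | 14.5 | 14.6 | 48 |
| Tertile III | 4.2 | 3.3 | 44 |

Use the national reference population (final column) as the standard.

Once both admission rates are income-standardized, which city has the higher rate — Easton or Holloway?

Easton

Standard weights: 0.08, 0.48, 0.44.
Easton: 0.0800×20.5 + 0.4800×14.5 + 0.4400×4.2 = 10.4480 per 10000.
Holloway: 0.0800×18.2 + 0.4800×14.6 + 0.4400×3.3 = 9.9160 per 10000.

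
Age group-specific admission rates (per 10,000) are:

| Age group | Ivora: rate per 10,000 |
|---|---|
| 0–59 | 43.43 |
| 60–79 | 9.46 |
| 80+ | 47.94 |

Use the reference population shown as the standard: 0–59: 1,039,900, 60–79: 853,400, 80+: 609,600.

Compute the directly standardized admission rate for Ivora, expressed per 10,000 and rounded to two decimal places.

Standard total = 2,502,900; weights = 0.4155, 0.3410, 0.2436.
Standardized rate: 0.4155×43.43 + 0.3410×9.46 + 0.2436×47.94 = 32.9459 per 10,000.

32.95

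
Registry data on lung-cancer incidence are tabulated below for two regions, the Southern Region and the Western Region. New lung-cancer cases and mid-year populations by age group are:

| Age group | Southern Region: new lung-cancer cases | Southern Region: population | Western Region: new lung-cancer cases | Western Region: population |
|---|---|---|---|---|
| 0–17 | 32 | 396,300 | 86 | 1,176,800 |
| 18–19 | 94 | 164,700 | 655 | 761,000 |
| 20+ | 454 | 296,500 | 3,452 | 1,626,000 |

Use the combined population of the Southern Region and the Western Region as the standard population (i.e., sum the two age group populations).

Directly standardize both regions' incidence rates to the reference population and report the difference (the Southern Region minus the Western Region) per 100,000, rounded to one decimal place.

Age-specific rates per 100,000 for the Southern Region: 8.07, 57.07, 153.12.
For the Western Region: 7.31, 86.07, 212.30.
Combined standard total = 4,421,300; weights = 0.3558, 0.2094, 0.4348.
The Southern Region: 0.3558×8.07 + 0.2094×57.07 + 0.4348×153.12 = 81.4032 per 100,000.
The Western Region: 0.3558×7.31 + 0.2094×86.07 + 0.4348×212.30 = 112.9349 per 100,000.
Difference = 81.4032 − 112.9349 = -31.5317.

-31.5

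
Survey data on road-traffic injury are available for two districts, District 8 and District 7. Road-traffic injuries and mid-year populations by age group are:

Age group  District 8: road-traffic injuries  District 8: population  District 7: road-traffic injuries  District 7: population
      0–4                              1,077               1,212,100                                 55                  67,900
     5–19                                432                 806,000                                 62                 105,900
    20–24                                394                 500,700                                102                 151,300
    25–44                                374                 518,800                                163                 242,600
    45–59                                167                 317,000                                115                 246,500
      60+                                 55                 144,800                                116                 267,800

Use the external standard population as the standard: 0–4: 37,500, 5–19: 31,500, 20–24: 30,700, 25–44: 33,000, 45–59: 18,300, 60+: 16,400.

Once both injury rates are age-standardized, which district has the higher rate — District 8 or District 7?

District 8

Age-specific rates per 100,000 for District 8: 88.85, 53.60, 78.69, 72.09, 52.68, 37.98.
For District 7: 81.00, 58.55, 67.42, 67.19, 46.65, 43.32.
Standard total = 167,400; weights = 0.2240, 0.1882, 0.1834, 0.1971, 0.1093, 0.0980.
District 8: 0.2240×88.85 + 0.1882×53.60 + 0.1834×78.69 + 0.1971×72.09 + 0.1093×52.68 + 0.0980×37.98 = 68.1129 per 100,000.
District 7: 0.2240×81.00 + 0.1882×58.55 + 0.1834×67.42 + 0.1971×67.19 + 0.1093×46.65 + 0.0980×43.32 = 64.1145 per 100,000.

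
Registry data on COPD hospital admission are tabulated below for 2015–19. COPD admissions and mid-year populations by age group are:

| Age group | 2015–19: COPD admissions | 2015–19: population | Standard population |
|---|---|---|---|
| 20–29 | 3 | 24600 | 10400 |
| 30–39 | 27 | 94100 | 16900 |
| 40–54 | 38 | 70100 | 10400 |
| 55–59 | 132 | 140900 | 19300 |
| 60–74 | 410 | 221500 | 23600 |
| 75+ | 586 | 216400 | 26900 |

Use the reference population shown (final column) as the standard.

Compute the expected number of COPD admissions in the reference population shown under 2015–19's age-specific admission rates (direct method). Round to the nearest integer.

Age-specific rates per 10000 for 2015–19: 1.22, 2.87, 5.42, 9.37, 18.51, 27.08.
Expected COPD admissions = Σ (standard pop × age-specific rate ÷ 10000)
= 10400×1.22/10000 + 16900×2.87/10000 + 10400×5.42/10000 + 19300×9.37/10000 + 23600×18.51/10000 + 26900×27.08/10000
= 1.27 + 4.85 + 5.64 + 18.08 + 43.68 + 72.84 = 146.36.

146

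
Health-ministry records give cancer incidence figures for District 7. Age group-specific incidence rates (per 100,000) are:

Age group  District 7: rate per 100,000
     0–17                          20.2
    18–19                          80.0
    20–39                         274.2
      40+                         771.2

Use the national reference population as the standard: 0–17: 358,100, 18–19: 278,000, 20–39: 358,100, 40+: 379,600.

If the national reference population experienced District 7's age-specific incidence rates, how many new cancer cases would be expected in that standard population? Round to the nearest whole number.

4204

Expected new cancer cases = Σ (standard pop × age-specific rate ÷ 100,000)
= 358,100×20.2/100,000 + 278,000×80.0/100,000 + 358,100×274.2/100,000 + 379,600×771.2/100,000
= 72.34 + 222.40 + 981.91 + 2927.48 = 4204.12.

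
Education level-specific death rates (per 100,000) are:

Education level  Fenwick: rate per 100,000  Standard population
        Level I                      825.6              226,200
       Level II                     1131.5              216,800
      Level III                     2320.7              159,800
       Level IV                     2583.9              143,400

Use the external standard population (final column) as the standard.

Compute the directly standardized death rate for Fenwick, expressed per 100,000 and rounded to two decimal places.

1572.55

Standard total = 746,200; weights = 0.3031, 0.2905, 0.2142, 0.1922.
Standardized rate: 0.3031×825.6 + 0.2905×1131.5 + 0.2142×2320.7 + 0.1922×2583.9 = 1572.5530 per 100,000.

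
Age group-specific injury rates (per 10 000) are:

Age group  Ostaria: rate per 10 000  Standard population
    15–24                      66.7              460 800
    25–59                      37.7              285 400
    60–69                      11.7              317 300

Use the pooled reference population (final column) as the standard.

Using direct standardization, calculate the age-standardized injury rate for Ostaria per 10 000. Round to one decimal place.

Standard total = 1 063 500; weights = 0.4333, 0.2684, 0.2984.
Standardized rate: 0.4333×66.7 + 0.2684×37.7 + 0.2984×11.7 = 42.5081 per 10 000.

42.5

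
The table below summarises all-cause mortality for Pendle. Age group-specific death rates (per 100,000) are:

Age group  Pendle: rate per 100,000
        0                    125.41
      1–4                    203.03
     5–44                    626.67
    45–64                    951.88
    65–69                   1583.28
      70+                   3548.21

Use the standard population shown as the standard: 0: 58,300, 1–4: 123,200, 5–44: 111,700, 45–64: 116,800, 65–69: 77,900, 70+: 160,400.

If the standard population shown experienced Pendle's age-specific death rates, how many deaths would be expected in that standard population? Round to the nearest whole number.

Expected deaths = Σ (standard pop × age-specific rate ÷ 100,000)
= 58,300×125.41/100,000 + 123,200×203.03/100,000 + 111,700×626.67/100,000 + 116,800×951.88/100,000 + 77,900×1583.28/100,000 + 160,400×3548.21/100,000
= 73.11 + 250.13 + 699.99 + 1111.80 + 1233.38 + 5691.33 = 9059.74.

9060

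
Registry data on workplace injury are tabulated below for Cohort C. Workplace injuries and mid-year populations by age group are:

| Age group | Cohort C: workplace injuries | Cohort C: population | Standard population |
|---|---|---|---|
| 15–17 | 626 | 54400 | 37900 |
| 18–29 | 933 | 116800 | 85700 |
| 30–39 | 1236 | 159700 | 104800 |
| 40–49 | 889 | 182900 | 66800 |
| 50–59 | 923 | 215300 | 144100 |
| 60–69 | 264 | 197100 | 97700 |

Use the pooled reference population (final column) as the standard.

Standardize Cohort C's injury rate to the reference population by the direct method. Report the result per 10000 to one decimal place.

56.0

Age-specific rates per 10000 for Cohort C: 115.07, 79.88, 77.40, 48.61, 42.87, 13.39.
Standard total = 537000; weights = 0.0706, 0.1596, 0.1952, 0.1244, 0.2683, 0.1819.
Standardized rate: 0.0706×115.07 + 0.1596×79.88 + 0.1952×77.40 + 0.1244×48.61 + 0.2683×42.87 + 0.1819×13.39 = 55.9611 per 10000.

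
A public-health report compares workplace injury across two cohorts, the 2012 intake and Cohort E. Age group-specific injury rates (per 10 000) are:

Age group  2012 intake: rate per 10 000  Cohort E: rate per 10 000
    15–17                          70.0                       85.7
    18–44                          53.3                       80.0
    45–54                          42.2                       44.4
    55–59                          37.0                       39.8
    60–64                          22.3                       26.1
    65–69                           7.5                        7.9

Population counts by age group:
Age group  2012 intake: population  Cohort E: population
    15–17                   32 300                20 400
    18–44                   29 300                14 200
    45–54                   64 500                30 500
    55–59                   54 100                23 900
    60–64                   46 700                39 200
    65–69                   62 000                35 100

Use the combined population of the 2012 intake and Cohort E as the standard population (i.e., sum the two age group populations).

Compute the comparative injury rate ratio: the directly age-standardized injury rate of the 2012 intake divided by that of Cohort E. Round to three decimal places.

Combined standard total = 452 200; weights = 0.1165, 0.0962, 0.2101, 0.1725, 0.1900, 0.2147.
The 2012 intake: 0.1165×70.0 + 0.0962×53.3 + 0.2101×42.2 + 0.1725×37.0 + 0.1900×22.3 + 0.2147×7.5 = 34.3794 per 10 000.
Cohort E: 0.1165×85.7 + 0.0962×80.0 + 0.2101×44.4 + 0.1725×39.8 + 0.1900×26.1 + 0.2147×7.9 = 40.5305 per 10 000.
Ratio = 34.3794 ÷ 40.5305 = 0.84824.

0.848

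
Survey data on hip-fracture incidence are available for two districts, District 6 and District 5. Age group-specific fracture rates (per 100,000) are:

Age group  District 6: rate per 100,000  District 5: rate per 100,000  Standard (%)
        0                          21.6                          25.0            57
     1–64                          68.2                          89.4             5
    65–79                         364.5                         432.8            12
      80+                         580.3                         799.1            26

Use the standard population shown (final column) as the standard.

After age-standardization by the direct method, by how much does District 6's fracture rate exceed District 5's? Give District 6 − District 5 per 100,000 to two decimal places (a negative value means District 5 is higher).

-68.08

Standard weights: 0.57, 0.05, 0.12, 0.26.
District 6: 0.5700×21.6 + 0.0500×68.2 + 0.1200×364.5 + 0.2600×580.3 = 210.3400 per 100,000.
District 5: 0.5700×25.0 + 0.0500×89.4 + 0.1200×432.8 + 0.2600×799.1 = 278.4220 per 100,000.
Difference = 210.3400 − 278.4220 = -68.0820.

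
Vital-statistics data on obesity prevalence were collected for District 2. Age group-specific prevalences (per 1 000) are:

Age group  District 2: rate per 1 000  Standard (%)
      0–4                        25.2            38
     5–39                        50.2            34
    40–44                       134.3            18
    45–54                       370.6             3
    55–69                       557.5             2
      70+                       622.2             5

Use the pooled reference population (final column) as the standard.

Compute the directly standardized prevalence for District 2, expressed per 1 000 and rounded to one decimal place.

104.2

Standard weights: 0.38, 0.34, 0.18, 0.03, 0.02, 0.05.
Standardized rate: 0.3800×25.2 + 0.3400×50.2 + 0.1800×134.3 + 0.0300×370.6 + 0.0200×557.5 + 0.0500×622.2 = 104.1960 per 1 000.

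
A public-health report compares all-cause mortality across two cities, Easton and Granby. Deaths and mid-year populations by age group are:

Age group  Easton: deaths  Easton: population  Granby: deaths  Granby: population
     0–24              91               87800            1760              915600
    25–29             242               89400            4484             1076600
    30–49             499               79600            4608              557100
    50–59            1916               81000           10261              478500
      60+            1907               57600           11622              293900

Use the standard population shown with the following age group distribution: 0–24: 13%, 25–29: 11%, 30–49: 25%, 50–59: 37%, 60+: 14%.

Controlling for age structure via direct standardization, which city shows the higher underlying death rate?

Granby

Age-specific rates per 100000 for Easton: 103.64, 270.69, 626.88, 2365.43, 3310.76.
For Granby: 192.22, 416.50, 827.14, 2144.41, 3954.41.
Standard weights: 0.13, 0.11, 0.25, 0.37, 0.14.
Easton: 0.1300×103.64 + 0.1100×270.69 + 0.2500×626.88 + 0.3700×2365.43 + 0.1400×3310.76 = 1538.6880 per 100000.
Granby: 0.1300×192.22 + 0.1100×416.50 + 0.2500×827.14 + 0.3700×2144.41 + 0.1400×3954.41 = 1624.6373 per 100000.
The crude rates (1177.29 vs 985.49) would put Easton higher, but that reflects its age composition; once standardized to a common age structure, Granby has the higher underlying rate.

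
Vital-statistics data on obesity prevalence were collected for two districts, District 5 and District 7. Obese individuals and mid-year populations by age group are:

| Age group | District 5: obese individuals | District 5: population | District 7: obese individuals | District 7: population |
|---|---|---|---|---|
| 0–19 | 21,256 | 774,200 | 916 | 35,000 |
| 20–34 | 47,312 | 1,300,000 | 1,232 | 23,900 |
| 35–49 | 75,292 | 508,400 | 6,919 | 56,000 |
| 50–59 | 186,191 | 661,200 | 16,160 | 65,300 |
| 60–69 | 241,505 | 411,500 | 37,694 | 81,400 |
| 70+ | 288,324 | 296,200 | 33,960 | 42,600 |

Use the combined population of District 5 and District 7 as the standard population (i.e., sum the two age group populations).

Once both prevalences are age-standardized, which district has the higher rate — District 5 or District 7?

District 5

Age-specific rates per 1,000 for District 5: 27.455, 36.394, 148.096, 281.596, 586.889, 973.410.
For District 7: 26.171, 51.548, 123.554, 247.473, 463.071, 797.183.
Combined standard total = 4,255,700; weights = 0.1901, 0.3111, 0.1326, 0.1707, 0.1158, 0.0796.
District 5: 0.1901×27.455 + 0.3111×36.394 + 0.1326×148.096 + 0.1707×281.596 + 0.1158×586.889 + 0.0796×973.410 = 229.7230 per 1,000.
District 7: 0.1901×26.171 + 0.3111×51.548 + 0.1326×123.554 + 0.1707×247.473 + 0.1158×463.071 + 0.0796×797.183 = 196.7429 per 1,000.
The crude rates (217.61 vs 318.48) would put District 7 higher, but that reflects its age composition; once standardized to a common age structure, District 5 has the higher underlying rate.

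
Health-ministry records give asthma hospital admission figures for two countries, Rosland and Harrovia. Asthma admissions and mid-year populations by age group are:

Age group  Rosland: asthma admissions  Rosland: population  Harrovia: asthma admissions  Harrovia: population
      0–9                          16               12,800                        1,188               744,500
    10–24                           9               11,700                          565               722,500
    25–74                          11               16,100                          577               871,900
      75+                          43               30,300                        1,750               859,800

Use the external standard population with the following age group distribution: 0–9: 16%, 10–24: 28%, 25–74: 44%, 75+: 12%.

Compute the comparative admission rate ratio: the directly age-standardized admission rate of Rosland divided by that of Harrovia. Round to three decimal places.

0.878

Age-specific rates per 10,000 for Rosland: 12.50, 7.69, 6.83, 14.19.
For Harrovia: 15.96, 7.82, 6.62, 20.35.
Standard weights: 0.16, 0.28, 0.44, 0.12.
Rosland: 0.1600×12.50 + 0.2800×7.69 + 0.4400×6.83 + 0.1200×14.19 = 8.8630 per 10,000.
Harrovia: 0.1600×15.96 + 0.2800×7.82 + 0.4400×6.62 + 0.1200×20.35 = 10.0970 per 10,000.
Ratio = 8.8630 ÷ 10.0970 = 0.87779.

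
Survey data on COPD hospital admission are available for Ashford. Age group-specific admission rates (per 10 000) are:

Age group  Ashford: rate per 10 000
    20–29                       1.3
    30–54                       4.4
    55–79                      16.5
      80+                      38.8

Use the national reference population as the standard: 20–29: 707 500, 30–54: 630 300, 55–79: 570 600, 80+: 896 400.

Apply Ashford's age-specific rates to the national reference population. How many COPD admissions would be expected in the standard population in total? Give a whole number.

4789

Expected COPD admissions = Σ (standard pop × age-specific rate ÷ 10 000)
= 707 500×1.3/10 000 + 630 300×4.4/10 000 + 570 600×16.5/10 000 + 896 400×38.8/10 000
= 91.97 + 277.33 + 941.49 + 3478.03 = 4788.83.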